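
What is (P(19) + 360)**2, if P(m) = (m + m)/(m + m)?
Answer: 130321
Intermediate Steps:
P(m) = 1 (P(m) = (2*m)/((2*m)) = (2*m)*(1/(2*m)) = 1)
(P(19) + 360)**2 = (1 + 360)**2 = 361**2 = 130321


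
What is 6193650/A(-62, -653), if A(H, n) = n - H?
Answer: -2064550/197 ≈ -10480.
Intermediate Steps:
6193650/A(-62, -653) = 6193650/(-653 - 1*(-62)) = 6193650/(-653 + 62) = 6193650/(-591) = 6193650*(-1/591) = -2064550/197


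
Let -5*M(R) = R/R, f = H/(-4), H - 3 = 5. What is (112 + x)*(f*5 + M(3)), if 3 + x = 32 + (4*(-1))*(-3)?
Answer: -7803/5 ≈ -1560.6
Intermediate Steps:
H = 8 (H = 3 + 5 = 8)
f = -2 (f = 8/(-4) = 8*(-1/4) = -2)
M(R) = -1/5 (M(R) = -R/(5*R) = -1/5*1 = -1/5)
x = 41 (x = -3 + (32 + (4*(-1))*(-3)) = -3 + (32 - 4*(-3)) = -3 + (32 + 12) = -3 + 44 = 41)
(112 + x)*(f*5 + M(3)) = (112 + 41)*(-2*5 - 1/5) = 153*(-10 - 1/5) = 153*(-51/5) = -7803/5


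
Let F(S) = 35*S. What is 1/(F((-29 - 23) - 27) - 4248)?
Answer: -1/7013 ≈ -0.00014259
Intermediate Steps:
1/(F((-29 - 23) - 27) - 4248) = 1/(35*((-29 - 23) - 27) - 4248) = 1/(35*(-52 - 27) - 4248) = 1/(35*(-79) - 4248) = 1/(-2765 - 4248) = 1/(-7013) = -1/7013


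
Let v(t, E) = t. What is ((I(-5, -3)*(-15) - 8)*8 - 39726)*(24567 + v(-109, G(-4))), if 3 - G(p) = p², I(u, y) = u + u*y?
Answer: -1002533420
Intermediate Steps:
G(p) = 3 - p²
((I(-5, -3)*(-15) - 8)*8 - 39726)*(24567 + v(-109, G(-4))) = ((-5*(1 - 3)*(-15) - 8)*8 - 39726)*(24567 - 109) = ((-5*(-2)*(-15) - 8)*8 - 39726)*24458 = ((10*(-15) - 8)*8 - 39726)*24458 = ((-150 - 8)*8 - 39726)*24458 = (-158*8 - 39726)*24458 = (-1264 - 39726)*24458 = -40990*24458 = -1002533420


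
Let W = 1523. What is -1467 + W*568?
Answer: 863597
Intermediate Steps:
-1467 + W*568 = -1467 + 1523*568 = -1467 + 865064 = 863597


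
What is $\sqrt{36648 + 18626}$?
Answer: $\sqrt{55274} \approx 235.1$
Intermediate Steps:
$\sqrt{36648 + 18626} = \sqrt{55274}$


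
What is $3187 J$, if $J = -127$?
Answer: $-404749$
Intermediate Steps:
$3187 J = 3187 \left(-127\right) = -404749$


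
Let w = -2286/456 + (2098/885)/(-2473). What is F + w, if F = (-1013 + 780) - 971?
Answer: -201100129873/166333980 ≈ -1209.0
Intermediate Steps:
F = -1204 (F = -233 - 971 = -1204)
w = -834017953/166333980 (w = -2286*1/456 + (2098*(1/885))*(-1/2473) = -381/76 + (2098/885)*(-1/2473) = -381/76 - 2098/2188605 = -834017953/166333980 ≈ -5.0141)
F + w = -1204 - 834017953/166333980 = -201100129873/166333980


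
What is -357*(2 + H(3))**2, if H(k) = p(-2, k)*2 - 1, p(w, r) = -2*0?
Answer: -357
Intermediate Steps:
p(w, r) = 0
H(k) = -1 (H(k) = 0*2 - 1 = 0 - 1 = -1)
-357*(2 + H(3))**2 = -357*(2 - 1)**2 = -357*1**2 = -357*1 = -357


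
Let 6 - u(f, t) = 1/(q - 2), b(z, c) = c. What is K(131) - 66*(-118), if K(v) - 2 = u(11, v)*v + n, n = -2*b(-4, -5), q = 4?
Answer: 17041/2 ≈ 8520.5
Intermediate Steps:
n = 10 (n = -2*(-5) = 10)
u(f, t) = 11/2 (u(f, t) = 6 - 1/(4 - 2) = 6 - 1/2 = 6 - 1*½ = 6 - ½ = 11/2)
K(v) = 12 + 11*v/2 (K(v) = 2 + (11*v/2 + 10) = 2 + (10 + 11*v/2) = 12 + 11*v/2)
K(131) - 66*(-118) = (12 + (11/2)*131) - 66*(-118) = (12 + 1441/2) + 7788 = 1465/2 + 7788 = 17041/2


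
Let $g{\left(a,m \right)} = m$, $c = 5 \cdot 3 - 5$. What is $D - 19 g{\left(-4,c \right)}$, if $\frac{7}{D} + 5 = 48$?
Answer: $- \frac{8163}{43} \approx -189.84$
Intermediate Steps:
$D = \frac{7}{43}$ ($D = \frac{7}{-5 + 48} = \frac{7}{43} \approx 0.16279$)
$c = 10$ ($c = 15 - 5 = 10$)
$D - 19 g{\left(-4,c \right)} = \frac{7}{43} - 190 = - \frac{8163}{43}$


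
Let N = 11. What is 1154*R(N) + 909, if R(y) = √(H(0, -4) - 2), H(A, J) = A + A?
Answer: 909 + 1154*I*√2 ≈ 909.0 + 1632.0*I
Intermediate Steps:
H(A, J) = 2*A
R(y) = I*√2 (R(y) = √(2*0 - 2) = √(0 - 2) = √(-2) = I*√2)
1154*R(N) + 909 = 1154*(I*√2) + 909 = 1154*I*√2 + 909 = 909 + 1154*I*√2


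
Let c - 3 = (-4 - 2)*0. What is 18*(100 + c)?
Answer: 1854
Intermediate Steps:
c = 3 (c = 3 + (-4 - 2)*0 = 3 - 6*0 = 3 + 0 = 3)
18*(100 + c) = 18*(100 + 3) = 18*103 = 1854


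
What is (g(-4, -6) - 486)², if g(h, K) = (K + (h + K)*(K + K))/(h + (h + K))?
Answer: 11964681/49 ≈ 2.4418e+5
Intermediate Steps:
g(h, K) = (K + 2*K*(K + h))/(K + 2*h) (g(h, K) = (K + (K + h)*(2*K))/(h + (K + h)) = (K + 2*K*(K + h))/(K + 2*h))
(g(-4, -6) - 486)² = (-6*(1 + 2*(-6) + 2*(-4))/(-6 + 2*(-4)) - 486)² = (-6*(1 - 12 - 8)/(-6 - 8) - 486)² = (-6*(-19)/(-14) - 486)² = (-6*(-1/14)*(-19) - 486)² = (-57/7 - 486)² = (-3459/7)² = 11964681/49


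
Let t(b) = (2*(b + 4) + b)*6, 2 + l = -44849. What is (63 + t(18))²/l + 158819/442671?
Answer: -76641229006/19854237021 ≈ -3.8602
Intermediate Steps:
l = -44851 (l = -2 - 44849 = -44851)
t(b) = 48 + 18*b (t(b) = (2*(4 + b) + b)*6 = ((8 + 2*b) + b)*6 = (8 + 3*b)*6 = 48 + 18*b)
(63 + t(18))²/l + 158819/442671 = (63 + (48 + 18*18))²/(-44851) + 158819/442671 = (63 + (48 + 324))²*(-1/44851) + 158819*(1/442671) = (63 + 372)²*(-1/44851) + 158819/442671 = 435²*(-1/44851) + 158819/442671 = 189225*(-1/44851) + 158819/442671 = -189225/44851 + 158819/442671 = -76641229006/19854237021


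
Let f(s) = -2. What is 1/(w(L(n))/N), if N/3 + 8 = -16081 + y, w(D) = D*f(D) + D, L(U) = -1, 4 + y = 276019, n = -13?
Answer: 779778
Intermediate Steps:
y = 276015 (y = -4 + 276019 = 276015)
w(D) = -D (w(D) = D*(-2) + D = -2*D + D = -D)
N = 779778 (N = -24 + 3*(-16081 + 276015) = -24 + 3*259934 = -24 + 779802 = 779778)
1/(w(L(n))/N) = 1/(-1*(-1)/779778) = 1/(1*(1/779778)) = 1/(1/779778) = 779778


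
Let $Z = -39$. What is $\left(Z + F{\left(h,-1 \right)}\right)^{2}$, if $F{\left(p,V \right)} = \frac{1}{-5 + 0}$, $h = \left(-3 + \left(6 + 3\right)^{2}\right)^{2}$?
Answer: $\frac{38416}{25} \approx 1536.6$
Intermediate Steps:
$h = 6084$ ($h = \left(-3 + 9^{2}\right)^{2} = \left(-3 + 81\right)^{2} = 78^{2} = 6084$)
$F{\left(p,V \right)} = - \frac{1}{5}$ ($F{\left(p,V \right)} = \frac{1}{-5} = - \frac{1}{5}$)
$\left(Z + F{\left(h,-1 \right)}\right)^{2} = \left(-39 - \frac{1}{5}\right)^{2} = \left(- \frac{196}{5}\right)^{2} = \frac{38416}{25}$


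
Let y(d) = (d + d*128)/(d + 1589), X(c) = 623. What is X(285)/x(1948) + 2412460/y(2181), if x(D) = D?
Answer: 17717185022027/548067852 ≈ 32327.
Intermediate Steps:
y(d) = 129*d/(1589 + d) (y(d) = (d + 128*d)/(1589 + d) = (129*d)/(1589 + d) = 129*d/(1589 + d))
X(285)/x(1948) + 2412460/y(2181) = 623/1948 + 2412460/((129*2181/(1589 + 2181))) = 623*(1/1948) + 2412460/((129*2181/3770)) = 623/1948 + 2412460/((129*2181*(1/3770))) = 623/1948 + 2412460/(281349/3770) = 623/1948 + 2412460*(3770/281349) = 623/1948 + 9094974200/281349 = 17717185022027/548067852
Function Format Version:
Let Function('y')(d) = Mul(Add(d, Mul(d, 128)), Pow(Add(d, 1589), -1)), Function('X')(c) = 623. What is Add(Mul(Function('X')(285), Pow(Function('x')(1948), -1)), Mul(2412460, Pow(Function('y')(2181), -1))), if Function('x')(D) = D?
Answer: Rational(17717185022027, 548067852) ≈ 32327.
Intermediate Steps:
Function('y')(d) = Mul(129, d, Pow(Add(1589, d), -1)) (Function('y')(d) = Mul(Add(d, Mul(128, d)), Pow(Add(1589, d), -1)) = Mul(Mul(129, d), Pow(Add(1589, d), -1)) = Mul(129, d, Pow(Add(1589, d), -1)))
Add(Mul(Function('X')(285), Pow(Function('x')(1948), -1)), Mul(2412460, Pow(Function('y')(2181), -1))) = Add(Mul(623, Pow(1948, -1)), Mul(2412460, Pow(Mul(129, 2181, Pow(Add(1589, 2181), -1)), -1))) = Add(Mul(623, Rational(1, 1948)), Mul(2412460, Pow(Mul(129, 2181, Pow(3770, -1)), -1))) = Add(Rational(623, 1948), Mul(2412460, Pow(Mul(129, 2181, Rational(1, 3770)), -1))) = Add(Rational(623, 1948), Mul(2412460, Pow(Rational(281349, 3770), -1))) = Add(Rational(623, 1948), Mul(2412460, Rational(3770, 281349))) = Add(Rational(623, 1948), Rational(9094974200, 281349)) = Rational(17717185022027, 548067852)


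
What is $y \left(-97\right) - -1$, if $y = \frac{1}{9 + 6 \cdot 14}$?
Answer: $- \frac{4}{93} \approx -0.043011$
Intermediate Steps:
$y = \frac{1}{93}$ ($y = \frac{1}{9 + 84} = \frac{1}{93} \approx 0.010753$)
$y \left(-97\right) - -1 = \frac{1}{93} \left(-97\right) - -1 = - \frac{97}{93} + \left(-52 + 53\right) = - \frac{97}{93} + 1 = - \frac{4}{93}$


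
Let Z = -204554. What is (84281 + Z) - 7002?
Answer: -127275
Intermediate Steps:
(84281 + Z) - 7002 = (84281 - 204554) - 7002 = -120273 - 7002 = -127275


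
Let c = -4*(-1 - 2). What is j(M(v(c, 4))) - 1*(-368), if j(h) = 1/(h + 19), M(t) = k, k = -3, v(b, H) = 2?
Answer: 5889/16 ≈ 368.06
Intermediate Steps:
c = 12 (c = -4*(-3) = 12)
M(t) = -3
j(h) = 1/(19 + h)
j(M(v(c, 4))) - 1*(-368) = 1/(19 - 3) - 1*(-368) = 1/16 + 368 = 5889/16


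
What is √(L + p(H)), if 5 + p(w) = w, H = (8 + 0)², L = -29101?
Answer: I*√29042 ≈ 170.42*I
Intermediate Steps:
H = 64 (H = 8² = 64)
p(w) = -5 + w
√(L + p(H)) = √(-29101 + (-5 + 64)) = √(-29101 + 59) = √(-29042) = I*√29042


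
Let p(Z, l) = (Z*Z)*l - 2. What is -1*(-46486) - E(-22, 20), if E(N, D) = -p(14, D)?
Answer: 50404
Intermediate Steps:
p(Z, l) = -2 + l*Z² (p(Z, l) = Z²*l - 2 = l*Z² - 2 = -2 + l*Z²)
E(N, D) = 2 - 196*D (E(N, D) = -(-2 + D*14²) = -(-2 + D*196) = -(-2 + 196*D) = 2 - 196*D)
-1*(-46486) - E(-22, 20) = -1*(-46486) - (2 - 196*20) = 46486 - (2 - 3920) = 46486 - 1*(-3918) = 46486 + 3918 = 50404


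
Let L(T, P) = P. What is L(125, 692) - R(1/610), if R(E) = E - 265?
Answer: 583769/610 ≈ 957.00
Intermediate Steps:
R(E) = -265 + E
L(125, 692) - R(1/610) = 692 - (-265 + 1/610) = 692 - 1*(-161649/610) = 692 + 161649/610 = 583769/610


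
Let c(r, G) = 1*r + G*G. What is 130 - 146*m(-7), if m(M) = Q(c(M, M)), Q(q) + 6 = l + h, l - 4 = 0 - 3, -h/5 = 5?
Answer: 4510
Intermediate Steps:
h = -25 (h = -5*5 = -25)
c(r, G) = r + G²
l = 1 (l = 4 + (0 - 3) = 4 - 3 = 1)
Q(q) = -30 (Q(q) = -6 + (1 - 25) = -6 - 24 = -30)
m(M) = -30
130 - 146*m(-7) = 130 - 146*(-30) = 130 + 4380 = 4510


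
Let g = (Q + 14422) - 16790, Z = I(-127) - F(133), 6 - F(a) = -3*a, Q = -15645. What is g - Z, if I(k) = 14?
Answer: -17622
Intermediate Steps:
F(a) = 6 + 3*a (F(a) = 6 - (-3)*a = 6 + 3*a)
Z = -391 (Z = 14 - (6 + 3*133) = 14 - (6 + 399) = 14 - 1*405 = 14 - 405 = -391)
g = -18013 (g = (-15645 + 14422) - 16790 = -1223 - 16790 = -18013)
g - Z = -18013 - 1*(-391) = -18013 + 391 = -17622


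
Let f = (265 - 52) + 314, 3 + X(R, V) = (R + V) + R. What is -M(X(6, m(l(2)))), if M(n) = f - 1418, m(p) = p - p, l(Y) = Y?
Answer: 891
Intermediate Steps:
m(p) = 0
X(R, V) = -3 + V + 2*R (X(R, V) = -3 + ((R + V) + R) = -3 + (V + 2*R) = -3 + V + 2*R)
f = 527 (f = 213 + 314 = 527)
M(n) = -891 (M(n) = 527 - 1418 = -891)
-M(X(6, m(l(2)))) = -1*(-891) = 891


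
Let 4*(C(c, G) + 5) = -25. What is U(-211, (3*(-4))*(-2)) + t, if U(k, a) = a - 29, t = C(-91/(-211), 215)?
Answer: -65/4 ≈ -16.250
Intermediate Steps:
C(c, G) = -45/4 (C(c, G) = -5 + (¼)*(-25) = -5 - 25/4 = -45/4)
t = -45/4 ≈ -11.250
U(k, a) = -29 + a
U(-211, (3*(-4))*(-2)) + t = (-29 + (3*(-4))*(-2)) - 45/4 = (-29 - 12*(-2)) - 45/4 = (-29 + 24) - 45/4 = -5 - 45/4 = -65/4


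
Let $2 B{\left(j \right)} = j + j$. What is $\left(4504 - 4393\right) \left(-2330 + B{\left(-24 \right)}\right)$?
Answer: $-261294$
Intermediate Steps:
$B{\left(j \right)} = j$ ($B{\left(j \right)} = \frac{j + j}{2} = \frac{2 j}{2} = j$)
$\left(4504 - 4393\right) \left(-2330 + B{\left(-24 \right)}\right) = \left(4504 - 4393\right) \left(-2330 - 24\right) = 111 \left(-2354\right) = -261294$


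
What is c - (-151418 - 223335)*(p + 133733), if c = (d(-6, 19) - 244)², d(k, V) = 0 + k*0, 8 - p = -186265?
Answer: 119923268054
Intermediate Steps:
p = 186273 (p = 8 - 1*(-186265) = 8 + 186265 = 186273)
d(k, V) = 0 (d(k, V) = 0 + 0 = 0)
c = 59536 (c = (0 - 244)² = (-244)² = 59536)
c - (-151418 - 223335)*(p + 133733) = 59536 - (-151418 - 223335)*(186273 + 133733) = 59536 - (-374753)*320006 = 59536 - 1*(-119923208518) = 59536 + 119923208518 = 119923268054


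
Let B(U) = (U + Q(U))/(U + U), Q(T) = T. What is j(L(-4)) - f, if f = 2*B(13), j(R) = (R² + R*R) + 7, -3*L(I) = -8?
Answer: 173/9 ≈ 19.222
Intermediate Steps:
L(I) = 8/3 (L(I) = -⅓*(-8) = 8/3)
B(U) = 1 (B(U) = (U + U)/(U + U) = (2*U)/((2*U)) = (2*U)*(1/(2*U)) = 1)
j(R) = 7 + 2*R² (j(R) = (R² + R²) + 7 = 2*R² + 7 = 7 + 2*R²)
f = 2 (f = 2*1 = 2)
j(L(-4)) - f = (7 + 2*(8/3)²) - 1*2 = (7 + 2*(64/9)) - 2 = (7 + 128/9) - 2 = 191/9 - 2 = 173/9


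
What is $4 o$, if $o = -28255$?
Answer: $-113020$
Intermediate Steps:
$4 o = 4 \left(-28255\right) = -113020$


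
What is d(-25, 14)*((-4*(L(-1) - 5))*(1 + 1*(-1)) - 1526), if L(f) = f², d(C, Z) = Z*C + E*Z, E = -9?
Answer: 726376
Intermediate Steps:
d(C, Z) = -9*Z + C*Z (d(C, Z) = Z*C - 9*Z = C*Z - 9*Z = -9*Z + C*Z)
d(-25, 14)*((-4*(L(-1) - 5))*(1 + 1*(-1)) - 1526) = (14*(-9 - 25))*((-4*((-1)² - 5))*(1 + 1*(-1)) - 1526) = (14*(-34))*((-4*(1 - 5))*(1 - 1) - 1526) = -476*(-4*(-4)*0 - 1526) = -476*(16*0 - 1526) = -476*(0 - 1526) = -476*(-1526) = 726376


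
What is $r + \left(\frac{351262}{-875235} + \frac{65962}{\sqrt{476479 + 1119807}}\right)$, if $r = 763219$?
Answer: $\frac{667995630203}{875235} + \frac{32981 \sqrt{1596286}}{798143} \approx 7.6327 \cdot 10^{5}$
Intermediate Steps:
$r + \left(\frac{351262}{-875235} + \frac{65962}{\sqrt{476479 + 1119807}}\right) = 763219 + \left(\frac{351262}{-875235} + \frac{65962}{\sqrt{476479 + 1119807}}\right) = 763219 + \left(351262 \left(- \frac{1}{875235}\right) + \frac{65962}{\sqrt{1596286}}\right) = 763219 - \left(\frac{351262}{875235} - 65962 \frac{\sqrt{1596286}}{1596286}\right) = 763219 - \left(\frac{351262}{875235} - \frac{32981 \sqrt{1596286}}{798143}\right) = \frac{667995630203}{875235} + \frac{32981 \sqrt{1596286}}{798143}$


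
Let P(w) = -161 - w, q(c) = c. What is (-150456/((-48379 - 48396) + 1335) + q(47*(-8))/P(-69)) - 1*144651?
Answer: -39689233909/274390 ≈ -1.4465e+5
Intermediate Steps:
(-150456/((-48379 - 48396) + 1335) + q(47*(-8))/P(-69)) - 1*144651 = (-150456/((-48379 - 48396) + 1335) + (47*(-8))/(-161 - 1*(-69))) - 1*144651 = (-150456/(-96775 + 1335) - 376/(-161 + 69)) - 144651 = (-150456/(-95440) - 376/(-92)) - 144651 = (-150456*(-1/95440) - 376*(-1/92)) - 144651 = (18807/11930 + 94/23) - 144651 = 1553981/274390 - 144651 = -39689233909/274390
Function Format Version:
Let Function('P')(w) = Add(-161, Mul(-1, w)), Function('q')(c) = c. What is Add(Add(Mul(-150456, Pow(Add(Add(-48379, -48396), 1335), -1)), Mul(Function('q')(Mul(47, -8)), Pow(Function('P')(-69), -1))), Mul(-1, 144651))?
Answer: Rational(-39689233909, 274390) ≈ -1.4465e+5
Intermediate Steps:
Add(Add(Mul(-150456, Pow(Add(Add(-48379, -48396), 1335), -1)), Mul(Function('q')(Mul(47, -8)), Pow(Function('P')(-69), -1))), Mul(-1, 144651)) = Add(Add(Mul(-150456, Pow(Add(Add(-48379, -48396), 1335), -1)), Mul(Mul(47, -8), Pow(Add(-161, Mul(-1, -69)), -1))), Mul(-1, 144651)) = Add(Add(Mul(-150456, Pow(Add(-96775, 1335), -1)), Mul(-376, Pow(Add(-161, 69), -1))), -144651) = Add(Add(Mul(-150456, Pow(-95440, -1)), Mul(-376, Pow(-92, -1))), -144651) = Add(Add(Mul(-150456, Rational(-1, 95440)), Mul(-376, Rational(-1, 92))), -144651) = Add(Add(Rational(18807, 11930), Rational(94, 23)), -144651) = Add(Rational(1553981, 274390), -144651) = Rational(-39689233909, 274390)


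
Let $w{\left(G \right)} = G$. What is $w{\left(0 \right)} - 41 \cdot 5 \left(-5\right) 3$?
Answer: $3075$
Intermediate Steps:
$w{\left(0 \right)} - 41 \cdot 5 \left(-5\right) 3 = 0 - 41 \cdot 5 \left(-5\right) 3 = 0 - 41 \left(\left(-25\right) 3\right) = 0 - -3075 = 0 + 3075 = 3075$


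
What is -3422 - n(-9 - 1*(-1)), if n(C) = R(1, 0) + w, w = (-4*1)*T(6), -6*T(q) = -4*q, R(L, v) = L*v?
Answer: -3406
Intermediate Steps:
T(q) = 2*q/3 (T(q) = -(-2)*q/3 = 2*q/3)
w = -16 (w = (-4*1)*((2/3)*6) = -4*4 = -16)
n(C) = -16 (n(C) = 1*0 - 16 = 0 - 16 = -16)
-3422 - n(-9 - 1*(-1)) = -3422 - 1*(-16) = -3422 + 16 = -3406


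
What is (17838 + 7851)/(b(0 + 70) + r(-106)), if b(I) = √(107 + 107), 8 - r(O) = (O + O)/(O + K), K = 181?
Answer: -782230050/272203 + 144500625*√214/544406 ≈ 1009.2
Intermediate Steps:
r(O) = 8 - 2*O/(181 + O) (r(O) = 8 - (O + O)/(O + 181) = 8 - 2*O/(181 + O))
b(I) = √214
(17838 + 7851)/(b(0 + 70) + r(-106)) = (17838 + 7851)/(√214 + 2*(724 + 3*(-106))/(181 - 106)) = 25689/(√214 + 2*(724 - 318)/75) = 25689/(√214 + 2*(1/75)*406) = 25689/(√214 + 812/75) = 25689/(812/75 + √214)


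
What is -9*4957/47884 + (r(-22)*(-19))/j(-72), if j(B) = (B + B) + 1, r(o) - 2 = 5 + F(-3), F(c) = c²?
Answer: 8177077/6847412 ≈ 1.1942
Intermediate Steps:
r(o) = 16 (r(o) = 2 + (5 + (-3)²) = 2 + (5 + 9) = 2 + 14 = 16)
j(B) = 1 + 2*B (j(B) = 2*B + 1 = 1 + 2*B)
-9*4957/47884 + (r(-22)*(-19))/j(-72) = -9*4957/47884 + (16*(-19))/(1 + 2*(-72)) = -44613*1/47884 - 304/(1 - 144) = -44613/47884 - 304/(-143) = -44613/47884 - 304*(-1/143) = -44613/47884 + 304/143 = 8177077/6847412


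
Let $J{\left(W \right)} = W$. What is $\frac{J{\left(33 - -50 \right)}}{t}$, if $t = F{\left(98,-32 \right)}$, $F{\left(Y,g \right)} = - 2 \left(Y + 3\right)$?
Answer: $- \frac{83}{202} \approx -0.41089$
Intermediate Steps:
$F{\left(Y,g \right)} = -6 - 2 Y$ ($F{\left(Y,g \right)} = - 2 \left(3 + Y\right) = -6 - 2 Y$)
$t = -202$ ($t = -6 - 196 = -202$)
$\frac{J{\left(33 - -50 \right)}}{t} = \frac{33 - -50}{-202} = \left(33 + 50\right) \left(- \frac{1}{202}\right) = 83 \left(- \frac{1}{202}\right) = - \frac{83}{202}$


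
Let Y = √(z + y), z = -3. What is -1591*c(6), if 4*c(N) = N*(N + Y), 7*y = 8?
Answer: -14319 - 4773*I*√91/14 ≈ -14319.0 - 3252.3*I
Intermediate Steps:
y = 8/7 (y = (⅐)*8 = 8/7 ≈ 1.1429)
Y = I*√91/7 (Y = √(-3 + 8/7) = √(-13/7) = I*√91/7 ≈ 1.3628*I)
c(N) = N*(N + I*√91/7)/4 (c(N) = (N*(N + I*√91/7))/4 = N*(N + I*√91/7)/4)
-1591*c(6) = -1591*6*(7*6 + I*√91)/28 = -1591*6*(42 + I*√91)/28 = -1591*(9 + 3*I*√91/14) = -14319 - 4773*I*√91/14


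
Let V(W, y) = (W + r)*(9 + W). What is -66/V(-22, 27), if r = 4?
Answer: -11/39 ≈ -0.28205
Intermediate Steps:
V(W, y) = (4 + W)*(9 + W) (V(W, y) = (W + 4)*(9 + W) = (4 + W)*(9 + W))
-66/V(-22, 27) = -66/(36 + (-22)**2 + 13*(-22)) = -66/(36 + 484 - 286) = -66/234 = -66*1/234 = -11/39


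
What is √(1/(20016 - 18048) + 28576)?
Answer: √6917220987/492 ≈ 169.04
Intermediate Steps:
√(1/(20016 - 18048) + 28576) = √(1/1968 + 28576) = √(56237569/1968) = √6917220987/492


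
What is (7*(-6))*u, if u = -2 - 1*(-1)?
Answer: 42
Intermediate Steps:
u = -1 (u = -2 + 1 = -1)
(7*(-6))*u = (7*(-6))*(-1) = -42*(-1) = 42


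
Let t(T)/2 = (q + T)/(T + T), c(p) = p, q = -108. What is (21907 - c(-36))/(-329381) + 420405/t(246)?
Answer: 5677409686816/7575763 ≈ 7.4942e+5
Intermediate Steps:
t(T) = (-108 + T)/T (t(T) = 2*((-108 + T)/(T + T)) = 2*((-108 + T)/((2*T))) = 2*((-108 + T)*(1/(2*T))) = 2*((-108 + T)/(2*T)) = (-108 + T)/T)
(21907 - c(-36))/(-329381) + 420405/t(246) = (21907 - 1*(-36))/(-329381) + 420405/(((-108 + 246)/246)) = (21907 + 36)*(-1/329381) + 420405/(((1/246)*138)) = 21943*(-1/329381) + 420405/(23/41) = -21943/329381 + 420405*(41/23) = -21943/329381 + 17236605/23 = 5677409686816/7575763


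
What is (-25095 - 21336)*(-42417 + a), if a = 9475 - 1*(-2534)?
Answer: 1411873848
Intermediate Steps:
a = 12009 (a = 9475 + 2534 = 12009)
(-25095 - 21336)*(-42417 + a) = (-25095 - 21336)*(-42417 + 12009) = -46431*(-30408) = 1411873848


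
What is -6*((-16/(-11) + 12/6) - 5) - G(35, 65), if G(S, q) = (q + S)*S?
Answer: -38398/11 ≈ -3490.7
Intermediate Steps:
G(S, q) = S*(S + q) (G(S, q) = (S + q)*S = S*(S + q))
-6*((-16/(-11) + 12/6) - 5) - G(35, 65) = -6*((-16/(-11) + 12/6) - 5) - 35*(35 + 65) = -6*((-16*(-1/11) + 12*(1/6)) - 5) - 35*100 = -6*((16/11 + 2) - 5) - 1*3500 = -6*(38/11 - 5) - 3500 = -6*(-17/11) - 3500 = 102/11 - 3500 = -38398/11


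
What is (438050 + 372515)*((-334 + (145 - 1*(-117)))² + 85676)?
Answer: 73647935900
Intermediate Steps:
(438050 + 372515)*((-334 + (145 - 1*(-117)))² + 85676) = 810565*((-334 + (145 + 117))² + 85676) = 810565*((-334 + 262)² + 85676) = 810565*((-72)² + 85676) = 810565*(5184 + 85676) = 810565*90860 = 73647935900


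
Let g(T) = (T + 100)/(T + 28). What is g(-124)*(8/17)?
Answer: 2/17 ≈ 0.11765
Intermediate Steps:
g(T) = (100 + T)/(28 + T)
g(-124)*(8/17) = ((100 - 124)/(28 - 124))*(8/17) = (-24/(-96))*(8*(1/17)) = -1/96*(-24)*(8/17) = (1/4)*(8/17) = 2/17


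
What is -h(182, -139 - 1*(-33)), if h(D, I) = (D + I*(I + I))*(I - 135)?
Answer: 5459614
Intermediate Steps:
h(D, I) = (-135 + I)*(D + 2*I**2) (h(D, I) = (D + I*(2*I))*(-135 + I) = (D + 2*I**2)*(-135 + I) = (-135 + I)*(D + 2*I**2))
-h(182, -139 - 1*(-33)) = -(-270*(-139 - 1*(-33))**2 - 135*182 + 2*(-139 - 1*(-33))**3 + 182*(-139 - 1*(-33))) = -(-270*(-139 + 33)**2 - 24570 + 2*(-139 + 33)**3 + 182*(-139 + 33)) = -(-270*(-106)**2 - 24570 + 2*(-106)**3 + 182*(-106)) = -(-270*11236 - 24570 + 2*(-1191016) - 19292) = -(-3033720 - 24570 - 2382032 - 19292) = -1*(-5459614) = 5459614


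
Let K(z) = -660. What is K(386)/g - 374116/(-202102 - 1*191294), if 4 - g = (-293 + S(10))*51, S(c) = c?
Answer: 1285367833/1419864513 ≈ 0.90528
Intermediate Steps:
g = 14437 (g = 4 - (-293 + 10)*51 = 4 - (-283)*51 = 4 - 1*(-14433) = 4 + 14433 = 14437)
K(386)/g - 374116/(-202102 - 1*191294) = -660/14437 - 374116/(-202102 - 1*191294) = -660*1/14437 - 374116/(-202102 - 191294) = -660/14437 - 374116/(-393396) = -660/14437 - 374116*(-1/393396) = -660/14437 + 93529/98349 = 1285367833/1419864513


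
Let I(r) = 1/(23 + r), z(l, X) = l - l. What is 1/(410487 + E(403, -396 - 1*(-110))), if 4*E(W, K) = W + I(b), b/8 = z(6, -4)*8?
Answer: 46/18887037 ≈ 2.4355e-6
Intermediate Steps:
z(l, X) = 0
b = 0 (b = 8*(0*8) = 8*0 = 0)
E(W, K) = 1/92 + W/4 (E(W, K) = (W + 1/(23 + 0))/4 = (W + 1/23)/4 = (1/23 + W)/4 = 1/92 + W/4)
1/(410487 + E(403, -396 - 1*(-110))) = 1/(410487 + (1/92 + (¼)*403)) = 1/(410487 + (1/92 + 403/4)) = 1/(410487 + 4635/46) = 1/(18887037/46) = 46/18887037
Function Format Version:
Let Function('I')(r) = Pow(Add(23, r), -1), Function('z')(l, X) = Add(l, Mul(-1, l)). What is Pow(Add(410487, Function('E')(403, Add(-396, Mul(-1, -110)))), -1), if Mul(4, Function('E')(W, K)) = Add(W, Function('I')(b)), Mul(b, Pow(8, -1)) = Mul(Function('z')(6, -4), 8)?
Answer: Rational(46, 18887037) ≈ 2.4355e-6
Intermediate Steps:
Function('z')(l, X) = 0
b = 0 (b = Mul(8, Mul(0, 8)) = Mul(8, 0) = 0)
Function('E')(W, K) = Add(Rational(1, 92), Mul(Rational(1, 4), W)) (Function('E')(W, K) = Mul(Rational(1, 4), Add(W, Pow(Add(23, 0), -1))) = Mul(Rational(1, 4), Add(W, Pow(23, -1))) = Mul(Rational(1, 4), Add(W, Rational(1, 23))) = Mul(Rational(1, 4), Add(Rational(1, 23), W)) = Add(Rational(1, 92), Mul(Rational(1, 4), W)))
Pow(Add(410487, Function('E')(403, Add(-396, Mul(-1, -110)))), -1) = Pow(Add(410487, Add(Rational(1, 92), Mul(Rational(1, 4), 403))), -1) = Pow(Add(410487, Add(Rational(1, 92), Rational(403, 4))), -1) = Pow(Add(410487, Rational(4635, 46)), -1) = Pow(Rational(18887037, 46), -1) = Rational(46, 18887037)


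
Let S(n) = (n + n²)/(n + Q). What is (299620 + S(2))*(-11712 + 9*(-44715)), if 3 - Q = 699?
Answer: -43058092034139/347 ≈ -1.2409e+11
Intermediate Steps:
Q = -696 (Q = 3 - 1*699 = 3 - 699 = -696)
S(n) = (n + n²)/(-696 + n) (S(n) = (n + n²)/(n - 696) = (n + n²)/(-696 + n))
(299620 + S(2))*(-11712 + 9*(-44715)) = (299620 + 2*(1 + 2)/(-696 + 2))*(-11712 + 9*(-44715)) = (299620 + 2*3/(-694))*(-11712 - 402435) = (299620 + 2*(-1/694)*3)*(-414147) = (299620 - 3/347)*(-414147) = (103968137/347)*(-414147) = -43058092034139/347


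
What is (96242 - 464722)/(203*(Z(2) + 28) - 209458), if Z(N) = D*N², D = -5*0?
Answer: 184240/101887 ≈ 1.8083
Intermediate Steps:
D = 0
Z(N) = 0 (Z(N) = 0*N² = 0)
(96242 - 464722)/(203*(Z(2) + 28) - 209458) = (96242 - 464722)/(203*(0 + 28) - 209458) = -368480/(203*28 - 209458) = -368480/(5684 - 209458) = -368480/(-203774) = -368480*(-1/203774) = 184240/101887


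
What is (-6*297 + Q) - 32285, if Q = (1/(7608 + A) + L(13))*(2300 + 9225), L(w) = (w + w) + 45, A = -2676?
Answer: 3867725381/4932 ≈ 7.8421e+5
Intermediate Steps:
L(w) = 45 + 2*w (L(w) = 2*w + 45 = 45 + 2*w)
Q = 4035743825/4932 (Q = (1/(7608 - 2676) + (45 + 2*13))*(2300 + 9225) = (1/4932 + (45 + 26))*11525 = (1/4932 + 71)*11525 = (350173/4932)*11525 = 4035743825/4932 ≈ 8.1828e+5)
(-6*297 + Q) - 32285 = (-6*297 + 4035743825/4932) - 32285 = (-1782 + 4035743825/4932) - 32285 = 4026955001/4932 - 32285 = 3867725381/4932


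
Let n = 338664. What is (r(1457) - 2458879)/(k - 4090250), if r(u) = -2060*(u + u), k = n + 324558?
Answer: 8461719/3427028 ≈ 2.4691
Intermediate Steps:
k = 663222 (k = 338664 + 324558 = 663222)
r(u) = -4120*u
(r(1457) - 2458879)/(k - 4090250) = (-4120*1457 - 2458879)/(663222 - 4090250) = (-6002840 - 2458879)/(-3427028) = -8461719*(-1/3427028) = 8461719/3427028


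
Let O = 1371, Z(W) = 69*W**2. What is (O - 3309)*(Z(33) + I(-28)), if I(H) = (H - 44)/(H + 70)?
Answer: -1019339550/7 ≈ -1.4562e+8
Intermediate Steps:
I(H) = (-44 + H)/(70 + H)
(O - 3309)*(Z(33) + I(-28)) = (1371 - 3309)*(69*33**2 + (-44 - 28)/(70 - 28)) = -1938*(69*1089 - 72/42) = -1938*(75141 + (1/42)*(-72)) = -1938*(75141 - 12/7) = -1938*525975/7 = -1019339550/7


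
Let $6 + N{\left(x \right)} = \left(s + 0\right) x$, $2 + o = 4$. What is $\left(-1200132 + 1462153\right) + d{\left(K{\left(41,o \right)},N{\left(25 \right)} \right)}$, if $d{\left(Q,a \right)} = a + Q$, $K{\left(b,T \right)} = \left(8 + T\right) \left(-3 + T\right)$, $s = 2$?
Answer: $262055$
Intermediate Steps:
$o = 2$ ($o = -2 + 4 = 2$)
$N{\left(x \right)} = -6 + 2 x$ ($N{\left(x \right)} = -6 + \left(2 + 0\right) x = -6 + 2 x$)
$K{\left(b,T \right)} = \left(-3 + T\right) \left(8 + T\right)$
$d{\left(Q,a \right)} = Q + a$
$\left(-1200132 + 1462153\right) + d{\left(K{\left(41,o \right)},N{\left(25 \right)} \right)} = \left(-1200132 + 1462153\right) + \left(\left(-24 + 2^{2} + 5 \cdot 2\right) + \left(-6 + 2 \cdot 25\right)\right) = 262021 + \left(\left(-24 + 4 + 10\right) + \left(-6 + 50\right)\right) = 262021 + \left(-10 + 44\right) = 262021 + 34 = 262055$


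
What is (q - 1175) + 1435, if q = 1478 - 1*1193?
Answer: 545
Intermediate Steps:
q = 285 (q = 1478 - 1193 = 285)
(q - 1175) + 1435 = (285 - 1175) + 1435 = -890 + 1435 = 545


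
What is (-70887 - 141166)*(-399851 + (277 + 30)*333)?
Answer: 63111213860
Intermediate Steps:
(-70887 - 141166)*(-399851 + (277 + 30)*333) = -212053*(-399851 + 307*333) = -212053*(-399851 + 102231) = -212053*(-297620) = 63111213860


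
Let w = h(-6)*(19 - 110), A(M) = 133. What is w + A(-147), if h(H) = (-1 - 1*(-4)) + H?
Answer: 406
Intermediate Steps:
h(H) = 3 + H (h(H) = (-1 + 4) + H = 3 + H)
w = 273 (w = (3 - 6)*(19 - 110) = -3*(-91) = 273)
w + A(-147) = 273 + 133 = 406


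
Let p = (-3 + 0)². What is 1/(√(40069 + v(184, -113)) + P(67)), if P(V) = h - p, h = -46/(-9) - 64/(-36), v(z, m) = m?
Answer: 171/3236075 + 162*√9989/3236075 ≈ 0.0050562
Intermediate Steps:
h = 62/9 (h = -46*(-⅑) - 64*(-1/36) = 46/9 + 16/9 = 62/9 ≈ 6.8889)
p = 9 (p = (-3)² = 9)
P(V) = -19/9 (P(V) = 62/9 - 1*9 = 62/9 - 9 = -19/9)
1/(√(40069 + v(184, -113)) + P(67)) = 1/(√(40069 - 113) - 19/9) = 1/(√39956 - 19/9) = 1/(2*√9989 - 19/9) = 1/(-19/9 + 2*√9989)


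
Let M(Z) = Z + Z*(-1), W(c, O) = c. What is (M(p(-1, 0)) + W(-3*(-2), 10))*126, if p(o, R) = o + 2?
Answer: 756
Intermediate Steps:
p(o, R) = 2 + o
M(Z) = 0 (M(Z) = Z - Z = 0)
(M(p(-1, 0)) + W(-3*(-2), 10))*126 = (0 - 3*(-2))*126 = (0 + 6)*126 = 6*126 = 756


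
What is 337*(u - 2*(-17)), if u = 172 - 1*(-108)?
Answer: 105818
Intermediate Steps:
u = 280 (u = 172 + 108 = 280)
337*(u - 2*(-17)) = 337*(280 - 2*(-17)) = 337*(280 + 34) = 337*314 = 105818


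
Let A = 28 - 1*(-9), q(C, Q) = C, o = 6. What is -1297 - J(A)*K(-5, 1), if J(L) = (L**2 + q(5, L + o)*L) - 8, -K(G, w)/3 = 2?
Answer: 7979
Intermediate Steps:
A = 37 (A = 28 + 9 = 37)
K(G, w) = -6 (K(G, w) = -3*2 = -6)
J(L) = -8 + L**2 + 5*L (J(L) = (L**2 + 5*L) - 8 = -8 + L**2 + 5*L)
-1297 - J(A)*K(-5, 1) = -1297 - (-8 + 37**2 + 5*37)*(-6) = -1297 - (-8 + 1369 + 185)*(-6) = -1297 - 1546*(-6) = -1297 - 1*(-9276) = -1297 + 9276 = 7979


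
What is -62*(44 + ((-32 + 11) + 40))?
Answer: -3906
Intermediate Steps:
-62*(44 + ((-32 + 11) + 40)) = -62*(44 + (-21 + 40)) = -62*(44 + 19) = -62*63 = -3906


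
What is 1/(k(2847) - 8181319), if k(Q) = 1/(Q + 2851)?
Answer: -5698/46617155661 ≈ -1.2223e-7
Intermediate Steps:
k(Q) = 1/(2851 + Q)
1/(k(2847) - 8181319) = 1/(1/(2851 + 2847) - 8181319) = 1/(1/5698 - 8181319) = 1/(-46617155661/5698) = -5698/46617155661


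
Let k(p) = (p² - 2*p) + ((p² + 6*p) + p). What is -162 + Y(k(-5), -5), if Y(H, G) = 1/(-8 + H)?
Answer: -2753/17 ≈ -161.94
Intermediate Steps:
k(p) = 2*p² + 5*p (k(p) = (p² - 2*p) + (p² + 7*p) = 2*p² + 5*p)
-162 + Y(k(-5), -5) = -162 + 1/(-8 - 5*(5 + 2*(-5))) = -162 + 1/(-8 - 5*(5 - 10)) = -162 + 1/(-8 - 5*(-5)) = -162 + 1/(-8 + 25) = -162 + 1/17 = -2753/17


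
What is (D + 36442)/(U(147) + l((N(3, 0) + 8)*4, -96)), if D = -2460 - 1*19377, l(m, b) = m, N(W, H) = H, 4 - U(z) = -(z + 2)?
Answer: 2921/37 ≈ 78.946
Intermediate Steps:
U(z) = 6 + z (U(z) = 4 - (-1)*(z + 2) = 4 - (-1)*(2 + z) = 4 - (-2 - z) = 4 + (2 + z) = 6 + z)
D = -21837 (D = -2460 - 19377 = -21837)
(D + 36442)/(U(147) + l((N(3, 0) + 8)*4, -96)) = (-21837 + 36442)/((6 + 147) + (0 + 8)*4) = 14605/(153 + 8*4) = 14605/(153 + 32) = 14605/185 = 14605*(1/185) = 2921/37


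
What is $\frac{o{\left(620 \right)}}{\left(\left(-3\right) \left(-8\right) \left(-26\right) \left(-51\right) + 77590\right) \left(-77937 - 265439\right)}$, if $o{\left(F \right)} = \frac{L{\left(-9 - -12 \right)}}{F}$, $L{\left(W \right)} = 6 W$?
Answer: $- \frac{9}{11646743915840} \approx -7.7275 \cdot 10^{-13}$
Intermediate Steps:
$o{\left(F \right)} = \frac{18}{F}$ ($o{\left(F \right)} = \frac{6 \left(-9 - -12\right)}{F} = \frac{6 \left(-9 + 12\right)}{F} = \frac{6 \cdot 3}{F} = \frac{18}{F}$)
$\frac{o{\left(620 \right)}}{\left(\left(-3\right) \left(-8\right) \left(-26\right) \left(-51\right) + 77590\right) \left(-77937 - 265439\right)} = \frac{18 \cdot \frac{1}{620}}{\left(\left(-3\right) \left(-8\right) \left(-26\right) \left(-51\right) + 77590\right) \left(-77937 - 265439\right)} = \frac{18 \cdot \frac{1}{620}}{\left(24 \left(-26\right) \left(-51\right) + 77590\right) \left(-343376\right)} = \frac{9}{310 \left(\left(-624\right) \left(-51\right) + 77590\right) \left(-343376\right)} = \frac{9}{310 \left(31824 + 77590\right) \left(-343376\right)} = \frac{9}{310 \cdot 109414 \left(-343376\right)} = \frac{9}{310 \left(-37570141664\right)} = \frac{9}{310} \left(- \frac{1}{37570141664}\right) = - \frac{9}{11646743915840}$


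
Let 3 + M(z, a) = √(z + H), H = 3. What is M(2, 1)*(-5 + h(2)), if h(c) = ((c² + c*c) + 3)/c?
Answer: -3/2 + √5/2 ≈ -0.38197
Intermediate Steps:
M(z, a) = -3 + √(3 + z) (M(z, a) = -3 + √(z + 3) = -3 + √(3 + z))
h(c) = (3 + 2*c²)/c (h(c) = ((c² + c²) + 3)/c = (2*c² + 3)/c = (3 + 2*c²)/c)
M(2, 1)*(-5 + h(2)) = (-3 + √(3 + 2))*(-5 + (2*2 + 3/2)) = (-3 + √5)*(-5 + (4 + 3*(½))) = (-3 + √5)*(-5 + (4 + 3/2)) = (-3 + √5)*(-5 + 11/2) = (-3 + √5)*(½) = -3/2 + √5/2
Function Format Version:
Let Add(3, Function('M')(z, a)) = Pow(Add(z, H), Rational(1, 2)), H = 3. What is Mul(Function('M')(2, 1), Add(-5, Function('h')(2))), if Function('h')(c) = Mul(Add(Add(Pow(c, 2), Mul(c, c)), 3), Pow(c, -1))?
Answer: Add(Rational(-3, 2), Mul(Rational(1, 2), Pow(5, Rational(1, 2)))) ≈ -0.38197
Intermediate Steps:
Function('M')(z, a) = Add(-3, Pow(Add(3, z), Rational(1, 2))) (Function('M')(z, a) = Add(-3, Pow(Add(z, 3), Rational(1, 2))) = Add(-3, Pow(Add(3, z), Rational(1, 2))))
Function('h')(c) = Mul(Pow(c, -1), Add(3, Mul(2, Pow(c, 2)))) (Function('h')(c) = Mul(Add(Add(Pow(c, 2), Pow(c, 2)), 3), Pow(c, -1)) = Mul(Add(Mul(2, Pow(c, 2)), 3), Pow(c, -1)) = Mul(Add(3, Mul(2, Pow(c, 2))), Pow(c, -1)) = Mul(Pow(c, -1), Add(3, Mul(2, Pow(c, 2)))))
Mul(Function('M')(2, 1), Add(-5, Function('h')(2))) = Mul(Add(-3, Pow(Add(3, 2), Rational(1, 2))), Add(-5, Add(Mul(2, 2), Mul(3, Pow(2, -1))))) = Mul(Add(-3, Pow(5, Rational(1, 2))), Add(-5, Add(4, Mul(3, Rational(1, 2))))) = Mul(Add(-3, Pow(5, Rational(1, 2))), Add(-5, Add(4, Rational(3, 2)))) = Mul(Add(-3, Pow(5, Rational(1, 2))), Add(-5, Rational(11, 2))) = Mul(Add(-3, Pow(5, Rational(1, 2))), Rational(1, 2)) = Add(Rational(-3, 2), Mul(Rational(1, 2), Pow(5, Rational(1, 2))))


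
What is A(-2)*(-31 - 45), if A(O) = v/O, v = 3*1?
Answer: 114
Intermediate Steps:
v = 3
A(O) = 3/O
A(-2)*(-31 - 45) = (3/(-2))*(-31 - 45) = (3*(-½))*(-76) = -3/2*(-76) = 114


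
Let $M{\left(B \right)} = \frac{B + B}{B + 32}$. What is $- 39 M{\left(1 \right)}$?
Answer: $- \frac{26}{11} \approx -2.3636$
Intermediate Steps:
$M{\left(B \right)} = \frac{2 B}{32 + B}$
$- 39 M{\left(1 \right)} = - 39 \cdot 2 \cdot 1 \frac{1}{32 + 1} = - 39 \cdot 2 \cdot 1 \cdot \frac{1}{33} = \left(-39\right) \frac{2}{33} = - \frac{26}{11}$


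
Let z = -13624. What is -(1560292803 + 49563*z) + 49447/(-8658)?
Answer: -7662732568525/8658 ≈ -8.8505e+8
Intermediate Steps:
-(1560292803 + 49563*z) + 49447/(-8658) = -49563/(1/(31481 - 13624)) + 49447/(-8658) = -49563/(1/17857) + 49447*(-1/8658) = -49563/1/17857 - 49447/8658 = -49563*17857 - 49447/8658 = -885046491 - 49447/8658 = -7662732568525/8658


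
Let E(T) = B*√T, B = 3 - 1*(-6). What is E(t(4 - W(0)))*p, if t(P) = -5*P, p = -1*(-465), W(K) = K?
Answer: 8370*I*√5 ≈ 18716.0*I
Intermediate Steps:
B = 9 (B = 3 + 6 = 9)
p = 465
E(T) = 9*√T
E(t(4 - W(0)))*p = (9*√(-5*(4 - 1*0)))*465 = (9*√(-5*(4 + 0)))*465 = (9*√(-5*4))*465 = (9*√(-20))*465 = (9*(2*I*√5))*465 = (18*I*√5)*465 = 8370*I*√5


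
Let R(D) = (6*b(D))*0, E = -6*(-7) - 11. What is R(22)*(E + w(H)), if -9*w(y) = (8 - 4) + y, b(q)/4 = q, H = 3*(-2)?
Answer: 0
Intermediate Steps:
H = -6
b(q) = 4*q
E = 31 (E = 42 - 11 = 31)
w(y) = -4/9 - y/9 (w(y) = -((8 - 4) + y)/9 = -(4 + y)/9 = -4/9 - y/9)
R(D) = 0 (R(D) = (6*(4*D))*0 = (24*D)*0 = 0)
R(22)*(E + w(H)) = 0*(31 + (-4/9 - 1/9*(-6))) = 0*(31 + (-4/9 + 2/3)) = 0*(31 + 2/9) = 0*(281/9) = 0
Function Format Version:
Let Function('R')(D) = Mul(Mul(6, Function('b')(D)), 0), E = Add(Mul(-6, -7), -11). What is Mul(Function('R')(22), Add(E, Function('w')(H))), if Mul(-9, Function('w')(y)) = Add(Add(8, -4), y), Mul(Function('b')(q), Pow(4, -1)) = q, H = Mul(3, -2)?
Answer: 0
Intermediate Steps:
H = -6
Function('b')(q) = Mul(4, q)
E = 31 (E = Add(42, -11) = 31)
Function('w')(y) = Add(Rational(-4, 9), Mul(Rational(-1, 9), y)) (Function('w')(y) = Mul(Rational(-1, 9), Add(Add(8, -4), y)) = Mul(Rational(-1, 9), Add(4, y)) = Add(Rational(-4, 9), Mul(Rational(-1, 9), y)))
Function('R')(D) = 0 (Function('R')(D) = Mul(Mul(6, Mul(4, D)), 0) = Mul(Mul(24, D), 0) = 0)
Mul(Function('R')(22), Add(E, Function('w')(H))) = Mul(0, Add(31, Add(Rational(-4, 9), Mul(Rational(-1, 9), -6)))) = Mul(0, Add(31, Add(Rational(-4, 9), Rational(2, 3)))) = Mul(0, Add(31, Rational(2, 9))) = Mul(0, Rational(281, 9)) = 0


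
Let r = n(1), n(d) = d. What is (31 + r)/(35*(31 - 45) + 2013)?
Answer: 32/1523 ≈ 0.021011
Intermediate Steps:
r = 1
(31 + r)/(35*(31 - 45) + 2013) = (31 + 1)/(35*(31 - 45) + 2013) = 32/(35*(-14) + 2013) = 32/(-490 + 2013) = 32/1523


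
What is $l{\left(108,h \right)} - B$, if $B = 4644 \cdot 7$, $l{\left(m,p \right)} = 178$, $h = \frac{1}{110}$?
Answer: $-32330$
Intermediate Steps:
$h = \frac{1}{110} \approx 0.0090909$
$B = 32508$
$l{\left(108,h \right)} - B = 178 - 32508 = -32330$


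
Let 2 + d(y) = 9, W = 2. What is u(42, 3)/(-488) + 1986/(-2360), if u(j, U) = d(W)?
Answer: -123211/143960 ≈ -0.85587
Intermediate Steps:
d(y) = 7 (d(y) = -2 + 9 = 7)
u(j, U) = 7
u(42, 3)/(-488) + 1986/(-2360) = 7/(-488) + 1986/(-2360) = 7*(-1/488) + 1986*(-1/2360) = -7/488 - 993/1180 = -123211/143960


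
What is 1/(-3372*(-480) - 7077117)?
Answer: -1/5458557 ≈ -1.8320e-7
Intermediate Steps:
1/(-3372*(-480) - 7077117) = 1/(1618560 - 7077117) = 1/(-5458557) = -1/5458557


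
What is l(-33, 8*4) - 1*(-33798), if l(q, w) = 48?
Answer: 33846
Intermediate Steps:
l(-33, 8*4) - 1*(-33798) = 48 - 1*(-33798) = 48 + 33798 = 33846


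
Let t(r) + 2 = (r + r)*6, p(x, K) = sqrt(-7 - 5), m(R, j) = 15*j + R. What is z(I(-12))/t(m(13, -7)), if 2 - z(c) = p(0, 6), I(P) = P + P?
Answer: -1/553 + I*sqrt(3)/553 ≈ -0.0018083 + 0.0031321*I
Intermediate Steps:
I(P) = 2*P
m(R, j) = R + 15*j
p(x, K) = 2*I*sqrt(3) (p(x, K) = sqrt(-12) = 2*I*sqrt(3))
t(r) = -2 + 12*r (t(r) = -2 + (r + r)*6 = -2 + (2*r)*6 = -2 + 12*r)
z(c) = 2 - 2*I*sqrt(3)
z(I(-12))/t(m(13, -7)) = (2 - 2*I*sqrt(3))/(-2 + 12*(13 + 15*(-7))) = (2 - 2*I*sqrt(3))/(-2 + 12*(13 - 105)) = (2 - 2*I*sqrt(3))/(-2 + 12*(-92)) = (2 - 2*I*sqrt(3))/(-2 - 1104) = (2 - 2*I*sqrt(3))/(-1106) = (2 - 2*I*sqrt(3))*(-1/1106) = -1/553 + I*sqrt(3)/553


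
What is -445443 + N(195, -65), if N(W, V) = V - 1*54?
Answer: -445562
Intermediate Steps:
N(W, V) = -54 + V (N(W, V) = V - 54 = -54 + V)
-445443 + N(195, -65) = -445443 + (-54 - 65) = -445443 - 119 = -445562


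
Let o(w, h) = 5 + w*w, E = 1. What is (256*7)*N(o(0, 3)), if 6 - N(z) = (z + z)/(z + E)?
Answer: 23296/3 ≈ 7765.3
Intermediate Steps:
o(w, h) = 5 + w²
N(z) = 6 - 2*z/(1 + z) (N(z) = 6 - (z + z)/(z + 1) = 6 - 2*z/(1 + z))
(256*7)*N(o(0, 3)) = (256*7)*(2*(3 + 2*(5 + 0²))/(1 + (5 + 0²))) = 1792*(2*(3 + 2*(5 + 0))/(1 + (5 + 0))) = 1792*(2*(3 + 2*5)/(1 + 5)) = 1792*(2*(3 + 10)/6) = 1792*(2*(⅙)*13) = 1792*(13/3) = 23296/3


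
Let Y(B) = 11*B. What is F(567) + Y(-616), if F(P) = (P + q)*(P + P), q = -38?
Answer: 593110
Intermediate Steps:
F(P) = 2*P*(-38 + P) (F(P) = (P - 38)*(P + P) = (-38 + P)*(2*P) = 2*P*(-38 + P))
F(567) + Y(-616) = 2*567*(-38 + 567) + 11*(-616) = 2*567*529 - 6776 = 599886 - 6776 = 593110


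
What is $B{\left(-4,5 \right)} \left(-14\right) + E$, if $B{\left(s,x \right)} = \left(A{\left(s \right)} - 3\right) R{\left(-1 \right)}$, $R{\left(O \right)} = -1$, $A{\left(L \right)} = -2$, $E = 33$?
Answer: $-37$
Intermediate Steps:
$B{\left(s,x \right)} = 5$ ($B{\left(s,x \right)} = \left(-2 - 3\right) \left(-1\right) = \left(-5\right) \left(-1\right) = 5$)
$B{\left(-4,5 \right)} \left(-14\right) + E = 5 \left(-14\right) + 33 = -70 + 33 = -37$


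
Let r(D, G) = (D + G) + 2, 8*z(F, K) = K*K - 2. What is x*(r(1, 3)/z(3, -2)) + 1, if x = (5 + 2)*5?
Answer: 841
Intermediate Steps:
x = 35 (x = 7*5 = 35)
z(F, K) = -1/4 + K**2/8 (z(F, K) = (K*K - 2)/8 = (K**2 - 2)/8 = (-2 + K**2)/8 = -1/4 + K**2/8)
r(D, G) = 2 + D + G
x*(r(1, 3)/z(3, -2)) + 1 = 35*((2 + 1 + 3)/(-1/4 + (1/8)*(-2)**2)) + 1 = 35*(6/(-1/4 + (1/8)*4)) + 1 = 35*(6/(-1/4 + 1/2)) + 1 = 35*(6/(1/4)) + 1 = 35*(6*4) + 1 = 35*24 + 1 = 840 + 1 = 841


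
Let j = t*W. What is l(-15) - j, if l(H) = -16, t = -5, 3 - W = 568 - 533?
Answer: -176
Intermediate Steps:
W = -32 (W = 3 - (568 - 533) = 3 - 1*35 = 3 - 35 = -32)
j = 160 (j = -5*(-32) = 160)
l(-15) - j = -16 - 1*160 = -16 - 160 = -176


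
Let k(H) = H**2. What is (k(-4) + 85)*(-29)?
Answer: -2929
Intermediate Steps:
(k(-4) + 85)*(-29) = ((-4)**2 + 85)*(-29) = (16 + 85)*(-29) = 101*(-29) = -2929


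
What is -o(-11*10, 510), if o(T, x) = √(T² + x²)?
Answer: -10*√2722 ≈ -521.73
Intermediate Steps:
-o(-11*10, 510) = -√((-11*10)² + 510²) = -√((-110)² + 260100) = -√(12100 + 260100) = -√272200 = -10*√2722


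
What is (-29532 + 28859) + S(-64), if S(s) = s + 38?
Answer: -699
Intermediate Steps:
S(s) = 38 + s
(-29532 + 28859) + S(-64) = (-29532 + 28859) + (38 - 64) = -673 - 26 = -699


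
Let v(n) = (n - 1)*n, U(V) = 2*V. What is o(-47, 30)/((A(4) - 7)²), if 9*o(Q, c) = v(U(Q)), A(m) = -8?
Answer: 1786/405 ≈ 4.4099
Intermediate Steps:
v(n) = n*(-1 + n) (v(n) = (-1 + n)*n = n*(-1 + n))
o(Q, c) = 2*Q*(-1 + 2*Q)/9 (o(Q, c) = ((2*Q)*(-1 + 2*Q))/9 = (2*Q*(-1 + 2*Q))/9 = 2*Q*(-1 + 2*Q)/9)
o(-47, 30)/((A(4) - 7)²) = ((2/9)*(-47)*(-1 + 2*(-47)))/((-8 - 7)²) = ((2/9)*(-47)*(-1 - 94))/((-15)²) = ((2/9)*(-47)*(-95))/225 = (8930/9)*(1/225) = 1786/405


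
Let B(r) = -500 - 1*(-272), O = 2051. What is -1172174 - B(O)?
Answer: -1171946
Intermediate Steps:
B(r) = -228 (B(r) = -500 + 272 = -228)
-1172174 - B(O) = -1172174 - 1*(-228) = -1172174 + 228 = -1171946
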